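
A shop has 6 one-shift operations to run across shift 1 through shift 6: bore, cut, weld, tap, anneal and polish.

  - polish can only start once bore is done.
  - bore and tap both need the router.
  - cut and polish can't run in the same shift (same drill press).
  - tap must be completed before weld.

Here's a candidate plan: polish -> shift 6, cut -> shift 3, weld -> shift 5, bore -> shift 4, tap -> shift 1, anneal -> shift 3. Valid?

Valid

tap must be completed before weld — holds.
bore and tap both need the router — holds.
cut and polish can't run in the same shift (same drill press) — holds.
polish can only start once bore is done — holds.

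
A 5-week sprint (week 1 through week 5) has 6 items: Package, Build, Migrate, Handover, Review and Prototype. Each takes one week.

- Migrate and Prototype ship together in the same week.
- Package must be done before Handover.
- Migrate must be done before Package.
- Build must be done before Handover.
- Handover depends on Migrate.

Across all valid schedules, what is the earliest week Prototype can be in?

Prototype must be in the same week as Migrate, which can't be after week 3, so Prototype is at most week 3.
Prototype at week 1 is achievable: Package -> week 2; Handover -> week 3; Migrate -> week 1; Review -> week 1; Prototype -> week 1; Build -> week 1.

week 1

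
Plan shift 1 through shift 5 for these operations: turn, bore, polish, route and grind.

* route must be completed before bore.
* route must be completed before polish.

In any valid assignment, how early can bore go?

shift 2

Precedence pushes bore to at least shift 2.
bore at shift 2 is achievable: route in shift 1; polish in shift 2; turn in shift 1; bore in shift 2; grind in shift 1.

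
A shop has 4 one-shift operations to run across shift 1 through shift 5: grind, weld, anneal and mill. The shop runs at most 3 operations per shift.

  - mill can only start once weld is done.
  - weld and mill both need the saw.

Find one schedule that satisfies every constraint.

grind in shift 1; mill in shift 2; anneal in shift 1; weld in shift 1

Checking: weld(shift 1) before mill(shift 2); weld(shift 1) != mill(shift 2); max 3 per shift (cap 3).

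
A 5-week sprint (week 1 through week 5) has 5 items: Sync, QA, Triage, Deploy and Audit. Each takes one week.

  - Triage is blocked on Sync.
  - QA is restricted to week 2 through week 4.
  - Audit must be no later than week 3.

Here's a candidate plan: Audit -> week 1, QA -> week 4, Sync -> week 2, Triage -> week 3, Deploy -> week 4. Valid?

Triage is blocked on Sync — holds.
QA is restricted to week 2 through week 4 — holds.
Audit must be no later than week 3 — holds.

Yes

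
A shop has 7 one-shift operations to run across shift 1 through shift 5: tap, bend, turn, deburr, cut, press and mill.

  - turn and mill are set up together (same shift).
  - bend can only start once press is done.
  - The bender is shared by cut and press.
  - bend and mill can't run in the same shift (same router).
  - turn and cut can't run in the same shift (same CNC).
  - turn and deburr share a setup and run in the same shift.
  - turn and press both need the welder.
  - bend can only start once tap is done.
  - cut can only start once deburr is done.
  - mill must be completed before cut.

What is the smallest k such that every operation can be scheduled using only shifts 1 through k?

3

The precedence chain requires at least 2 distinct shifts.
Could 2 shifts be enough, i.e. nothing placed later than shift 2? No: cut must come after mill (at shift 1 or later) → {shift 2}; deburr must come before cut (at shift 2 or earlier) → {shift 1}; bend must come after press (at shift 1 or later) → {shift 2}; press must come before bend (at shift 2 or earlier) → {shift 1}; turn must be in the same shift as deburr (in {shift 1}) → {shift 1}; press can't share with turn (shift 1) → nothing is left.
So 2 shifts is not enough.
3 works (last occupied shift: shift 3): for example bend -> shift 3; deburr -> shift 1; turn -> shift 1; tap -> shift 1; mill -> shift 1; cut -> shift 3; press -> shift 2.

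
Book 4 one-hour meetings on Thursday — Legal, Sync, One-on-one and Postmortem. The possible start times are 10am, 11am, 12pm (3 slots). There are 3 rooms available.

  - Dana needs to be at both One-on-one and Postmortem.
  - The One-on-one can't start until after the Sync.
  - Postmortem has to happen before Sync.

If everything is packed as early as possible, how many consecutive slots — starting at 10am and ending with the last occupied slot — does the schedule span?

3 slots

The precedence chain requires at least 3 distinct slots.
With at most 3 per slot and 4 meetings, at least 2 slots are needed.
3 works (last occupied slot: 12pm): for example One-on-one in 12pm, Legal in 10am, Postmortem in 10am, Sync in 11am.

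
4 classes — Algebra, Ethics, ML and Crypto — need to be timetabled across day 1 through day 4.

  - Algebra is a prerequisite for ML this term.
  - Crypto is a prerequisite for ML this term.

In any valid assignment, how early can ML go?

Precedence pushes ML to at least day 2.
ML at day 2 is achievable: Ethics in day 1, Crypto in day 1, Algebra in day 1, ML in day 2.

day 2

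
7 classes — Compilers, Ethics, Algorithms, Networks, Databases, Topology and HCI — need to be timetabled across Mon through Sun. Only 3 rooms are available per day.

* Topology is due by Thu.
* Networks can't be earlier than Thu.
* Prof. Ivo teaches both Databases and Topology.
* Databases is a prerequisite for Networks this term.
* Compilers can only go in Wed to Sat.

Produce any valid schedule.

Ethics in Mon; Compilers in Wed; Networks in Thu; HCI in Tue; Databases in Tue; Topology in Mon; Algorithms in Mon

Checking: Databases(Tue) before Networks(Thu); Databases(Tue) != Topology(Mon); Compilers=Wed in [Wed,Sat]; Networks=Thu in [Thu,Sun]; Topology=Mon in [Mon,Thu]; max 3 per day (cap 3).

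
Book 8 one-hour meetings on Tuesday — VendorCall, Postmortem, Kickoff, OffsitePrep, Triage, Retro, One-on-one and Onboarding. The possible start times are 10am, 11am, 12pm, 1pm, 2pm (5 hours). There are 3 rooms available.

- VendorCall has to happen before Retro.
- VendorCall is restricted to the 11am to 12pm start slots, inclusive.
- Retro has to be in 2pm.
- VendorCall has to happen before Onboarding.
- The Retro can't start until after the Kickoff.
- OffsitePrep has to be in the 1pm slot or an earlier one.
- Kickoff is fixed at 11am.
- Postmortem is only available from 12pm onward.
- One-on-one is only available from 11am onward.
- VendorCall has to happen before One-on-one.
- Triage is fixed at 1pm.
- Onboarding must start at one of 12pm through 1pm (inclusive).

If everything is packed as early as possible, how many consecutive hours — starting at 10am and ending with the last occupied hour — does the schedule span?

5 hours

The precedence chain requires at least 2 distinct hours.
With at most 3 per hour and 8 meetings, at least 3 hours are needed.
Retro can't be placed before 2pm — that is hour 5 counting from 10am — so the schedule must run through at least 5 hours.
5 works (last occupied hour: 2pm): for example Retro in 2pm; Kickoff in 11am; VendorCall in 11am; Postmortem in 12pm; One-on-one in 12pm; Triage in 1pm; Onboarding in 12pm; OffsitePrep in 10am.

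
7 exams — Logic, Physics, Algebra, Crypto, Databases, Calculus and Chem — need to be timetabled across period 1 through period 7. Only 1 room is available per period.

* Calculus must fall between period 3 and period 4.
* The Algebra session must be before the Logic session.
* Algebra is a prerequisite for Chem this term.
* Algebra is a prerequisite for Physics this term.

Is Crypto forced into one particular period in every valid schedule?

No

Crypto can be period 1 (e.g. Algebra=period 2, Crypto=period 1, Calculus=period 3, Physics=period 5, Chem=period 6, Databases=period 7, Logic=period 4) or period 2 (e.g. Logic=period 4; Chem=period 6; Calculus=period 3; Crypto=period 2; Databases=period 7; Algebra=period 1; Physics=period 5).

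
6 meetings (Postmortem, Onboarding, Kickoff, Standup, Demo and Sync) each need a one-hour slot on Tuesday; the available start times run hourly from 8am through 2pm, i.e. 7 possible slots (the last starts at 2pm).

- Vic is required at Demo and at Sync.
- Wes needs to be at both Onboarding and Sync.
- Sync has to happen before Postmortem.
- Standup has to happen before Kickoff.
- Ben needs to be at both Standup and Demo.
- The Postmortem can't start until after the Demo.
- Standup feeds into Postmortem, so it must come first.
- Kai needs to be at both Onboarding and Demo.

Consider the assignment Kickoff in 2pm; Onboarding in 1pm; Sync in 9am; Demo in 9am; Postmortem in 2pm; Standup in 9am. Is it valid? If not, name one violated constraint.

The Postmortem can't start until after the Demo — holds.
Kai needs to be at both Onboarding and Demo — holds.
Standup has to happen before Kickoff — holds.
Standup feeds into Postmortem, so it must come first — holds.
Wes needs to be at both Onboarding and Sync — holds.
Ben needs to be at both Standup and Demo — violated.
Sync has to happen before Postmortem — holds.
Vic is required at Demo and at Sync — violated.

No — it violates: Ben needs to be at both Standup and Demo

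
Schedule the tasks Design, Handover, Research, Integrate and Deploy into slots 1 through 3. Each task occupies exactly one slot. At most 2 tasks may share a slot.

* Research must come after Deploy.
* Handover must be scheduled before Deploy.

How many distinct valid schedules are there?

Splitting on Design: it can be 1 (2), 2 (2), 3 (2). Listing each branch's schedules as (Handover, Research, Integrate, Deploy):
Design=1: (1,3,2,2) (1,3,3,2) — 2.
Design=2: (1,3,1,2) (1,3,3,2) — 2.
Design=3: (1,3,1,2) (1,3,2,2) — 2.
Summing: 2 + 2 + 2 = 6.

6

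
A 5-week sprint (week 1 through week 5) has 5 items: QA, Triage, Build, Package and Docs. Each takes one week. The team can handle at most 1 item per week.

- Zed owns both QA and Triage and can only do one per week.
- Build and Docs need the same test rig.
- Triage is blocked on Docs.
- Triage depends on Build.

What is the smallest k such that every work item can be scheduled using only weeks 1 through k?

5 weeks

The precedence chain requires at least 2 distinct weeks.
With at most 1 per week and 5 work items, at least 5 weeks are needed.
5 works (last occupied week: week 5): for example Docs -> week 2, QA -> week 4, Triage -> week 3, Package -> week 5, Build -> week 1.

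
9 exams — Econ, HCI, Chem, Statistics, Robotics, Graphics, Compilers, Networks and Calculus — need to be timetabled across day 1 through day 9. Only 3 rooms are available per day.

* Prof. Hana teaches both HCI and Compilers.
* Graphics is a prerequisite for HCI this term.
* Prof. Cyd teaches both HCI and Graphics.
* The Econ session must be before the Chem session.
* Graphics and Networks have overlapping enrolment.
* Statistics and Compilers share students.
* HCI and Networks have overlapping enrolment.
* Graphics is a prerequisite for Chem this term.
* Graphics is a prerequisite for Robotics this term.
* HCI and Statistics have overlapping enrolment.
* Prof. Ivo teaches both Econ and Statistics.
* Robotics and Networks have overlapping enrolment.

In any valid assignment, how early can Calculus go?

Calculus at day 1 is achievable: Statistics in day 3, Econ in day 1, Networks in day 3, Calculus in day 1, Robotics in day 2, HCI in day 2, Compilers in day 4, Chem in day 2, Graphics in day 1.

day 1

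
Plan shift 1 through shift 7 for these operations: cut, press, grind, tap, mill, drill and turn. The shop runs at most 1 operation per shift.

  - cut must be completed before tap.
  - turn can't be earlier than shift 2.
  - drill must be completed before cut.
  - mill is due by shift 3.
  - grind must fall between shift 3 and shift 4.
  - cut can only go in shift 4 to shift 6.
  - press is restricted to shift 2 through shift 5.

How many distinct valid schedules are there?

Splitting on cut: it can be shift 4 (4), shift 5 (14), shift 6 (18). Listing each branch's schedules as (press, grind, tap, mill, drill, turn) by shift number:
cut=shift 4: (5,3,6,1,2,7) (5,3,6,2,1,7) (5,3,7,1,2,6) (5,3,7,2,1,6) — 4.
cut=shift 5: (2,3,6,1,4,7) (2,3,7,1,4,6) (2,4,6,1,3,7) (2,4,6,3,1,7) (2,4,7,1,3,6) (2,4,7,3,1,6) (3,4,6,1,2,7) (3,4,6,2,1,7) (3,4,7,1,2,6) (3,4,7,2,1,6) (4,3,6,1,2,7) (4,3,6,2,1,7) (4,3,7,1,2,6) (4,3,7,2,1,6) — 14.
cut=shift 6: (2,3,7,1,4,5) (2,3,7,1,5,4) (2,4,7,1,3,5) (2,4,7,1,5,3) (2,4,7,3,1,5) (3,4,7,1,2,5) (3,4,7,1,5,2) (3,4,7,2,1,5) (4,3,7,1,2,5) (4,3,7,1,5,2) (4,3,7,2,1,5) (5,3,7,1,2,4) (5,3,7,1,4,2) (5,3,7,2,1,4) (5,4,7,1,2,3) (5,4,7,1,3,2) (5,4,7,2,1,3) (5,4,7,3,1,2) — 18.
Summing: 4 + 14 + 18 = 36.

36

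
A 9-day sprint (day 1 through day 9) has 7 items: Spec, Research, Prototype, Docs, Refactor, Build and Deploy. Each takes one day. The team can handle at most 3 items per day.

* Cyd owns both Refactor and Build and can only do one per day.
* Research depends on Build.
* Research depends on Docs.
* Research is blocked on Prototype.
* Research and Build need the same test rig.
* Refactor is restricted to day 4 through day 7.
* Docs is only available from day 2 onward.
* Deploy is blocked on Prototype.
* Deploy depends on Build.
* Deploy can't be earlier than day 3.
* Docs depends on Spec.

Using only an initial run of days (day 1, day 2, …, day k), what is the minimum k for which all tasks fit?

The precedence chain requires at least 3 distinct days.
With at most 3 per day and 7 tasks, at least 3 days are needed.
Refactor can't be placed before day 4, so the schedule must run through at least day 4.
4 works (last occupied day: day 4): for example Docs=day 2, Prototype=day 1, Research=day 3, Build=day 1, Spec=day 1, Refactor=day 4, Deploy=day 3.

4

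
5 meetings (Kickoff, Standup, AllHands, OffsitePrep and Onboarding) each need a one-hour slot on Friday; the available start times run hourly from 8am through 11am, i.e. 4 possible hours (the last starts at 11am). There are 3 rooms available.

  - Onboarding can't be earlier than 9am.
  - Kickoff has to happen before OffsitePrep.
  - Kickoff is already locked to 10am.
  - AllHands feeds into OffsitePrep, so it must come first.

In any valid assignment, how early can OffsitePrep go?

Precedence pushes OffsitePrep to at least 11am.
OffsitePrep at 11am is achievable: Onboarding -> 9am, Standup -> 8am, AllHands -> 8am, Kickoff -> 10am, OffsitePrep -> 11am.

11am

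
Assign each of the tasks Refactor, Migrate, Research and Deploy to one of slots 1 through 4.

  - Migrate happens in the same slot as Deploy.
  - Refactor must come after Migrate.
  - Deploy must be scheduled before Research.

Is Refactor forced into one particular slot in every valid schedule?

Refactor can be 2 (e.g. Refactor -> 2, Migrate -> 1, Deploy -> 1, Research -> 2) or 3 (e.g. Research -> 2; Deploy -> 1; Refactor -> 3; Migrate -> 1).

No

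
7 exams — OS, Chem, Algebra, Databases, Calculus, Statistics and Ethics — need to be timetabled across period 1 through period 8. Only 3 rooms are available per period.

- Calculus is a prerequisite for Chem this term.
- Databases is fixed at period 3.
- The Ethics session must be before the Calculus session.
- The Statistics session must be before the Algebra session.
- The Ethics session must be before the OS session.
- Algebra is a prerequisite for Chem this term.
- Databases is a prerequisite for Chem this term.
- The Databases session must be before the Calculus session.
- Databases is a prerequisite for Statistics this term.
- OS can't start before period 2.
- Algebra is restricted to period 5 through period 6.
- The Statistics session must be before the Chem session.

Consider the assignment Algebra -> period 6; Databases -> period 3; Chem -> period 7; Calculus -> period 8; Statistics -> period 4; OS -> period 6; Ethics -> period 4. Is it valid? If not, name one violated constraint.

No — it violates: Calculus is a prerequisite for Chem this term

Algebra is a prerequisite for Chem this term — holds.
The Statistics session must be before the Chem session — holds.
Calculus is a prerequisite for Chem this term — violated.
Databases is a prerequisite for Statistics this term — holds.
The Databases session must be before the Calculus session — holds.
Databases is fixed at period 3 — holds.
Databases is a prerequisite for Chem this term — holds.
The Ethics session must be before the OS session — holds.
The Statistics session must be before the Algebra session — holds.
The Ethics session must be before the Calculus session — holds.
Only 3 rooms are available per period — holds.
Algebra is restricted to period 5 through period 6 — holds.
OS can't start before period 2 — holds.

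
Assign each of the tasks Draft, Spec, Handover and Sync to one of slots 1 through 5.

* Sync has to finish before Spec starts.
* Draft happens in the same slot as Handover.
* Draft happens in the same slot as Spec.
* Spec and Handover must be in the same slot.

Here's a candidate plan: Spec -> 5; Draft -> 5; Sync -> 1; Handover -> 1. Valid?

Draft happens in the same slot as Handover — violated.
Spec and Handover must be in the same slot — violated.
Sync has to finish before Spec starts — holds.
Draft happens in the same slot as Spec — holds.

Invalid. Spec and Handover must be in the same slot.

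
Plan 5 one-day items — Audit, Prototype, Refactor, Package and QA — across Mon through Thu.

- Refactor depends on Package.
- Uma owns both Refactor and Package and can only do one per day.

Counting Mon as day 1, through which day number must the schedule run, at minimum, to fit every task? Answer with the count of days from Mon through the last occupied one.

The precedence chain requires at least 2 distinct days.
2 works (last occupied day: Tue): for example Package -> Mon, Prototype -> Mon, Audit -> Mon, Refactor -> Tue, QA -> Mon.

2 days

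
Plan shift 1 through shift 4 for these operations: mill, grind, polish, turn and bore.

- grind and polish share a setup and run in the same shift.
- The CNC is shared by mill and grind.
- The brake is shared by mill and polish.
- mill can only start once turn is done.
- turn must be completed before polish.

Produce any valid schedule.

grind in shift 3; bore in shift 1; turn in shift 1; mill in shift 2; polish in shift 3

Checking: turn(shift 1) before mill(shift 2); turn(shift 1) before polish(shift 3); mill(shift 2) != polish(shift 3); mill(shift 2) != grind(shift 3); grind = polish = shift 3.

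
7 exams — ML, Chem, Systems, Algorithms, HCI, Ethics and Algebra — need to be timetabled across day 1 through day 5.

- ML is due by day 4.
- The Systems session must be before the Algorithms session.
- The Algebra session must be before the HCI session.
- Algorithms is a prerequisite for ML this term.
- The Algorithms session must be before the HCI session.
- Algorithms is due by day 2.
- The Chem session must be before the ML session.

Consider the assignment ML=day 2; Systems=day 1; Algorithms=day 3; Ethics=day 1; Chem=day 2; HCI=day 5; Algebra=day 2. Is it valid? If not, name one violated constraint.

Algorithms is due by day 2 — violated.
The Algorithms session must be before the HCI session — holds.
The Chem session must be before the ML session — violated.
ML is due by day 4 — holds.
The Algebra session must be before the HCI session — holds.
The Systems session must be before the Algorithms session — holds.
Algorithms is a prerequisite for ML this term — violated.

No. Algorithms is a prerequisite for ML this term is not satisfied.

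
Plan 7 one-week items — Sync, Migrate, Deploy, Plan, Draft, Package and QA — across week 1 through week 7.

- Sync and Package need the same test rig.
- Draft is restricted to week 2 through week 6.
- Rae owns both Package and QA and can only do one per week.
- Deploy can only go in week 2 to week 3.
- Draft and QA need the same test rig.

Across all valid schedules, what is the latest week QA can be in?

week 7

QA at week 7 is achievable: Plan in week 1; Draft in week 2; Package in week 2; Deploy in week 2; QA in week 7; Migrate in week 1; Sync in week 1.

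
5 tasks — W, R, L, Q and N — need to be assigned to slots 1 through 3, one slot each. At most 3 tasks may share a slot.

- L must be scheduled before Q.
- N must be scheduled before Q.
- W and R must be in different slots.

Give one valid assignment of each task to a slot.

R in 2, W in 1, N in 1, Q in 2, L in 1

Checking: N(1) before Q(2); L(1) before Q(2); W(1) != R(2); max 3 per slot (cap 3).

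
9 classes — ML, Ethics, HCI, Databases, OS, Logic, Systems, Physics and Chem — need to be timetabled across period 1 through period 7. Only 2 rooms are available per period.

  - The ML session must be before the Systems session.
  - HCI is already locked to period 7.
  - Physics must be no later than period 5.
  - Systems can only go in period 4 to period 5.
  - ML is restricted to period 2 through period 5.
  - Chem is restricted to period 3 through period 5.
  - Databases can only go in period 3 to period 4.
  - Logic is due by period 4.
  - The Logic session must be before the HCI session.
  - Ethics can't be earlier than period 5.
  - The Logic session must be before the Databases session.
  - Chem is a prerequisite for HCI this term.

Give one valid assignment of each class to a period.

Ethics in period 5, Logic in period 1, OS in period 2, ML in period 2, Databases in period 3, Physics in period 1, Chem in period 3, HCI in period 7, Systems in period 4

Checking: Logic(period 1) before Databases(period 3); ML(period 2) before Systems(period 4); Chem(period 3) before HCI(period 7); Logic(period 1) before HCI(period 7); Systems=period 4 in [period 4,period 5]; Physics=period 1 in [period 1,period 5]; Chem=period 3 in [period 3,period 5]; Ethics=period 5 in [period 5,period 7]; HCI=period 7 in [period 7,period 7]; Logic=period 1 in [period 1,period 4]; Databases=period 3 in [period 3,period 4]; ML=period 2 in [period 2,period 5]; max 2 per period (cap 2).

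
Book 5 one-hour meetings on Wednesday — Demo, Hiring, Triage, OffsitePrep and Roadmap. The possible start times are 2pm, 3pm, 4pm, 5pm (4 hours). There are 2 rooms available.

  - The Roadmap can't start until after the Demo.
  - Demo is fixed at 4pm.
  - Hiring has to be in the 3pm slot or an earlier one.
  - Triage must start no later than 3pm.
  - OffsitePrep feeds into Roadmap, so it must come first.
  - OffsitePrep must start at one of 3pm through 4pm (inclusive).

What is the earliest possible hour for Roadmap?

Precedence pushes Roadmap to at least 5pm.
Roadmap at 5pm is achievable: Roadmap in 5pm; Triage in 2pm; Demo in 4pm; OffsitePrep in 3pm; Hiring in 2pm.

5pm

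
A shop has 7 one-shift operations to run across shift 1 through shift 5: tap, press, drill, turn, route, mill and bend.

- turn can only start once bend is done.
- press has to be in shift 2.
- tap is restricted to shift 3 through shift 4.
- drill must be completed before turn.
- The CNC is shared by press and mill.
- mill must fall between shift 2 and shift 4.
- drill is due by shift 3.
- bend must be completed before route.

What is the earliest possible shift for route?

Precedence pushes route to at least shift 2.
route at shift 2 is achievable: turn -> shift 2, drill -> shift 1, route -> shift 2, bend -> shift 1, tap -> shift 3, press -> shift 2, mill -> shift 3.

shift 2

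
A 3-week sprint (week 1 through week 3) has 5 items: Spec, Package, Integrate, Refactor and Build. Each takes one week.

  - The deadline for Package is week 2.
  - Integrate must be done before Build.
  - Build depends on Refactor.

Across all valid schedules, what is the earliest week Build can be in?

week 2

Precedence pushes Build to at least week 2.
Build at week 2 is achievable: Refactor in week 1, Package in week 1, Build in week 2, Integrate in week 1, Spec in week 1.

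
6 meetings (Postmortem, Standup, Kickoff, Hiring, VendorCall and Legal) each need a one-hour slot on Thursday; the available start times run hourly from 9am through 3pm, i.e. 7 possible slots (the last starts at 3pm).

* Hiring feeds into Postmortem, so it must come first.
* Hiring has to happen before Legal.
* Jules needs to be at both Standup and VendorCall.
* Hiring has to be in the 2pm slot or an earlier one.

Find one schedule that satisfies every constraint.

Postmortem=10am; Kickoff=9am; VendorCall=10am; Hiring=9am; Legal=10am; Standup=9am

Checking: Hiring(9am) before Postmortem(10am); Hiring(9am) before Legal(10am); Standup(9am) != VendorCall(10am); Hiring=9am in [9am,2pm].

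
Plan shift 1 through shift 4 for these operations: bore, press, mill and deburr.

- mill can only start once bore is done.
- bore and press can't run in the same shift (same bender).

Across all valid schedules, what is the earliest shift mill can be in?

shift 2

Precedence pushes mill to at least shift 2.
mill at shift 2 is achievable: deburr in shift 1; mill in shift 2; bore in shift 1; press in shift 2.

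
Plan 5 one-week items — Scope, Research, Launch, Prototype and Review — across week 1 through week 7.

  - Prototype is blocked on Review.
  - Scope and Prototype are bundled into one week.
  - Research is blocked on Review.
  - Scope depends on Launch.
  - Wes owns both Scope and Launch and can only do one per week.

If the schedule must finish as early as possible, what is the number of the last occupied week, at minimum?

2

The precedence chain requires at least 2 distinct weeks.
2 works (last occupied week: week 2): for example Prototype=week 2; Research=week 2; Launch=week 1; Scope=week 2; Review=week 1.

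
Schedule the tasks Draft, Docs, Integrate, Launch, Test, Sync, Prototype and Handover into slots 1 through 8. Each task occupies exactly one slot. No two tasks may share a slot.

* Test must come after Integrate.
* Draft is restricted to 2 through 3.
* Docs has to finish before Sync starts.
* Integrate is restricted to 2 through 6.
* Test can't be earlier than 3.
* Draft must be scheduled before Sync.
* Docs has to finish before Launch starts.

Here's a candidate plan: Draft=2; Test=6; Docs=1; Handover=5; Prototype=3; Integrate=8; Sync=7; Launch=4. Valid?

No — it violates: Test must come after Integrate

Test can't be earlier than 3 — holds.
Integrate is restricted to 2 through 6 — violated.
Draft is restricted to 2 through 3 — holds.
Test must come after Integrate — violated.
Draft must be scheduled before Sync — holds.
Docs has to finish before Sync starts — holds.
No two tasks may share a slot — holds.
Docs has to finish before Launch starts — holds.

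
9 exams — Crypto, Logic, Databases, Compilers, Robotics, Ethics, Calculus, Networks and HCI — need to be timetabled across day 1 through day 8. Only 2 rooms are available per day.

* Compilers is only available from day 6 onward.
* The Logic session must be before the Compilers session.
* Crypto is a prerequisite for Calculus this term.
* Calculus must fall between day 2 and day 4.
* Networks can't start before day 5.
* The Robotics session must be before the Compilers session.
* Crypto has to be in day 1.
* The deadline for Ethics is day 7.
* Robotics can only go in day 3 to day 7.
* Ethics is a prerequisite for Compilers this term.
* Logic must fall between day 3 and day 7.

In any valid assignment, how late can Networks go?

Networks is available from day 5.
Networks at day 8 is achievable: Crypto=day 1; Networks=day 8; Ethics=day 1; Databases=day 2; Calculus=day 2; Logic=day 3; Robotics=day 3; HCI=day 4; Compilers=day 6.

day 8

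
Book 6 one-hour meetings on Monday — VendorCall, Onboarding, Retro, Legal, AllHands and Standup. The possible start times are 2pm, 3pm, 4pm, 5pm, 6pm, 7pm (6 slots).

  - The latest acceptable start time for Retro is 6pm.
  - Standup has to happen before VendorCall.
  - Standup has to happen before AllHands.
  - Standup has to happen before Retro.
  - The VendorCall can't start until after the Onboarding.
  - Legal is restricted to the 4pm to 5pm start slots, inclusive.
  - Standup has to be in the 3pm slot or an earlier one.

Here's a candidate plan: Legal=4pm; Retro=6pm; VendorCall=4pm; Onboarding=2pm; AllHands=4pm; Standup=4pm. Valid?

The latest acceptable start time for Retro is 6pm — holds.
Standup has to happen before Retro — holds.
Standup has to happen before AllHands — violated.
Standup has to happen before VendorCall — violated.
Legal is restricted to the 4pm to 5pm start slots, inclusive — holds.
The VendorCall can't start until after the Onboarding — holds.
Standup has to be in the 3pm slot or an earlier one — violated.

No — it violates: Standup has to be in the 3pm slot or an earlier one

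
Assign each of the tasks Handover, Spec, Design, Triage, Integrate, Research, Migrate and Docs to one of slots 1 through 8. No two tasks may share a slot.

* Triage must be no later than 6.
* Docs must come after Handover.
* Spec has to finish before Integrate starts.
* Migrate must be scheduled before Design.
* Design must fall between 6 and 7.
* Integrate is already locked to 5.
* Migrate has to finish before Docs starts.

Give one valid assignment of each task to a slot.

Migrate in 2; Triage in 1; Spec in 4; Design in 6; Docs in 7; Research in 8; Integrate in 5; Handover in 3

Checking: Spec(4) before Integrate(5); Migrate(2) before Design(6); Migrate(2) before Docs(7); Handover(3) before Docs(7); Integrate=5 in [5,5]; Design=6 in [6,7]; Triage=1 in [1,6]; max 1 per slot (cap 1).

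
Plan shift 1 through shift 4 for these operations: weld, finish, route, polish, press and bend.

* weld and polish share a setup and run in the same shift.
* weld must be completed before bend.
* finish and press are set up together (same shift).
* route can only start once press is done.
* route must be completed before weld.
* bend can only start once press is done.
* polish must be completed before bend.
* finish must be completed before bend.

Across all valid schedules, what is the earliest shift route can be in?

shift 2

Precedence pushes route to at least shift 2; downstream work caps route at shift 2.
route at shift 2 is achievable: polish=shift 3, route=shift 2, press=shift 1, finish=shift 1, weld=shift 3, bend=shift 4.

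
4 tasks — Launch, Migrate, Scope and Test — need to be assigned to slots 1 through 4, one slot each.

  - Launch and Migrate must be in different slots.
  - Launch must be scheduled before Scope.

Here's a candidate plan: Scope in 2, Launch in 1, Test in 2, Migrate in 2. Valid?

Valid

Launch and Migrate must be in different slots — holds.
Launch must be scheduled before Scope — holds.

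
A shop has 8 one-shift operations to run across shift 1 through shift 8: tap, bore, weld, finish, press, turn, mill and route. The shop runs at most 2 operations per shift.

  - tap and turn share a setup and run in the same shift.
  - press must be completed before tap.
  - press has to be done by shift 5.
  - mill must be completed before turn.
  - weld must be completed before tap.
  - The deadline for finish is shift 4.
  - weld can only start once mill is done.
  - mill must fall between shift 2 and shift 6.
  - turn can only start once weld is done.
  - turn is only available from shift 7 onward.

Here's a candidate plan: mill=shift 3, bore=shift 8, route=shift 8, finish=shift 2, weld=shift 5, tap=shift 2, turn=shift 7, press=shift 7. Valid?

No — it violates: press must be completed before tap

press has to be done by shift 5 — violated.
press must be completed before tap — violated.
tap and turn share a setup and run in the same shift — violated.
weld can only start once mill is done — holds.
mill must be completed before turn — holds.
turn can only start once weld is done — holds.
The shop runs at most 2 operations per shift — holds.
mill must fall between shift 2 and shift 6 — holds.
The deadline for finish is shift 4 — holds.
weld must be completed before tap — violated.
turn is only available from shift 7 onward — holds.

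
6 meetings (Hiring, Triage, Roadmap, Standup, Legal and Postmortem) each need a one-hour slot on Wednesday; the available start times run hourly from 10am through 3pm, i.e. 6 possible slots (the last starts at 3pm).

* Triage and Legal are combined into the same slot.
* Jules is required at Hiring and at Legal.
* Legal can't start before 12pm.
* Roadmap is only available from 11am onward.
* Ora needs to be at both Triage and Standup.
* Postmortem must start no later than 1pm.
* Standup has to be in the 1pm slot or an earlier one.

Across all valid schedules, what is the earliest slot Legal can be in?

12pm

Legal is available from 12pm.
Legal at 12pm is achievable: Legal=12pm; Triage=12pm; Postmortem=10am; Standup=10am; Hiring=10am; Roadmap=11am.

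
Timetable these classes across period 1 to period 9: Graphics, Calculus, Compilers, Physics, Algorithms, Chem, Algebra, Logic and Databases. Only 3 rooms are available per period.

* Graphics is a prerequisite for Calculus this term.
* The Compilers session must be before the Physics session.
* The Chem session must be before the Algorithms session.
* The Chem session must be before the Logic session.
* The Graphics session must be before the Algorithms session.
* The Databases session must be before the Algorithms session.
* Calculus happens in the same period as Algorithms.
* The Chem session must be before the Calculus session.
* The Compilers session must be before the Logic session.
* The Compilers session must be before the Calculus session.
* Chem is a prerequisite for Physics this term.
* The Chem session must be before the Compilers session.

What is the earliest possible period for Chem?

period 1

Downstream work caps Chem at period 7.
Chem at period 1 is achievable: Graphics in period 1, Algebra in period 2, Algorithms in period 3, Compilers in period 2, Logic in period 4, Chem in period 1, Databases in period 1, Physics in period 3, Calculus in period 3.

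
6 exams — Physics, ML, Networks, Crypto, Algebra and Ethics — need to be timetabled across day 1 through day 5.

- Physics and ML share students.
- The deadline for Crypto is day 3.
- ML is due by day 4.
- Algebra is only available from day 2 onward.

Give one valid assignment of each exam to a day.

Networks -> day 1, Algebra -> day 2, ML -> day 1, Physics -> day 2, Crypto -> day 1, Ethics -> day 1

Checking: Physics(day 2) != ML(day 1); Algebra=day 2 in [day 2,day 5]; Crypto=day 1 in [day 1,day 3]; ML=day 1 in [day 1,day 4].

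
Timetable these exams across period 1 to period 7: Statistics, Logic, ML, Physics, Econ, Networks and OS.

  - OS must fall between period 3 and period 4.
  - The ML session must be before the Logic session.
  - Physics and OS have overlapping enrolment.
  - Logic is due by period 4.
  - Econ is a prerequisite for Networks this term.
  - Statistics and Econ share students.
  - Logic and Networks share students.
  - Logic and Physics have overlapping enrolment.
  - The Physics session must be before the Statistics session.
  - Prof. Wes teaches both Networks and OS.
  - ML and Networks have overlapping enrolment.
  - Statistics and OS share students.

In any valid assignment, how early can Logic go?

Precedence pushes Logic to at least period 2; Logic's own window allows nothing later than period 4.
Logic at period 2 is achievable: Econ -> period 1; Physics -> period 1; ML -> period 1; Logic -> period 2; Networks -> period 4; Statistics -> period 2; OS -> period 3.

period 2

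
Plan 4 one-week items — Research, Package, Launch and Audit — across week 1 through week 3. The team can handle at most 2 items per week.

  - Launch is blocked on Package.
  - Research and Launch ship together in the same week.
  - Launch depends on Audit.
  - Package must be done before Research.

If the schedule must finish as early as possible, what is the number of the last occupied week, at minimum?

week 2

The precedence chain requires at least 2 distinct weeks.
With at most 2 per week and 4 work items, at least 2 weeks are needed.
2 works (last occupied week: week 2): for example Research -> week 2, Package -> week 1, Audit -> week 1, Launch -> week 2.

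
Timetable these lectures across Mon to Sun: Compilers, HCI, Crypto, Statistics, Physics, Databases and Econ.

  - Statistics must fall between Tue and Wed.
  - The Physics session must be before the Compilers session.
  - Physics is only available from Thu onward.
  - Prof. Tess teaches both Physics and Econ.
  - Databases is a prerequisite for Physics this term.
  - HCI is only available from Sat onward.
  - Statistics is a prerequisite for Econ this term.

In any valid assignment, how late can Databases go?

Downstream work caps Databases at Fri.
Databases at Fri is achievable: Compilers in Sun, Databases in Fri, Physics in Sat, Econ in Wed, HCI in Sat, Crypto in Mon, Statistics in Tue.

Fri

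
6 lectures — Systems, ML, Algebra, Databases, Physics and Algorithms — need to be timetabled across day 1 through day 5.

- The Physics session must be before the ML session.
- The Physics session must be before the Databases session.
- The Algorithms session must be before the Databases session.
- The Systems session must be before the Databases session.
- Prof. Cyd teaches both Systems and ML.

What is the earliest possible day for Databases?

Precedence pushes Databases to at least day 2.
Databases at day 2 is achievable: Algebra -> day 1; ML -> day 2; Databases -> day 2; Algorithms -> day 1; Systems -> day 1; Physics -> day 1.

day 2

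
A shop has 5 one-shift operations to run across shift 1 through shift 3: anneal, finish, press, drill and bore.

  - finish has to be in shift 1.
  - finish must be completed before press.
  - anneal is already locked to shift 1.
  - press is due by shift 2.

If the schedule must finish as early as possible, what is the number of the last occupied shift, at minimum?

The precedence chain requires at least 2 distinct shifts.
2 works (last occupied shift: shift 2): for example press in shift 2; bore in shift 1; finish in shift 1; anneal in shift 1; drill in shift 1.

2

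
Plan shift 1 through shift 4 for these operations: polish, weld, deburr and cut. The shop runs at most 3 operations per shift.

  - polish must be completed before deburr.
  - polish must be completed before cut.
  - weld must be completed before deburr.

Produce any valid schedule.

cut=shift 2, deburr=shift 2, weld=shift 1, polish=shift 1

Checking: weld(shift 1) before deburr(shift 2); polish(shift 1) before deburr(shift 2); polish(shift 1) before cut(shift 2); max 2 per shift (cap 3).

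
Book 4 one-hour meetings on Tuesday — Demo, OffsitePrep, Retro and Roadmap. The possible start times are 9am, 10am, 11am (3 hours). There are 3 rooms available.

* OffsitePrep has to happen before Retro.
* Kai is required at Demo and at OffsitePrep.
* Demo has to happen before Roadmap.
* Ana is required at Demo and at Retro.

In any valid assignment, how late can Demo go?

Downstream work caps Demo at 10am.
Demo at 10am is achievable: OffsitePrep in 9am; Roadmap in 11am; Demo in 10am; Retro in 11am.

10am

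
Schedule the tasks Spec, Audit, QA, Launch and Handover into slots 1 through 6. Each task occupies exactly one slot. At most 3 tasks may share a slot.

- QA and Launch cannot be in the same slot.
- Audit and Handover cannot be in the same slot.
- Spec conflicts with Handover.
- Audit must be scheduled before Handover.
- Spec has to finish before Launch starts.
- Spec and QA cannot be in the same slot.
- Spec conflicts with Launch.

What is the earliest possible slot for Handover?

Precedence pushes Handover to at least 2.
Handover at 2 is achievable: QA -> 3; Launch -> 2; Audit -> 1; Handover -> 2; Spec -> 1.

2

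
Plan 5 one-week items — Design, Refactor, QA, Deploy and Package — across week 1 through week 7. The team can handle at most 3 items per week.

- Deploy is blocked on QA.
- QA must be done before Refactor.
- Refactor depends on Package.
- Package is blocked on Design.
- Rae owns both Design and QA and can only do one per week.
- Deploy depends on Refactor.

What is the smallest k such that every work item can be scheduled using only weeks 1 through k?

4

The precedence chain requires at least 4 distinct weeks.
With at most 3 per week and 5 work items, at least 2 weeks are needed.
4 works (last occupied week: week 4): for example QA -> week 2; Package -> week 2; Deploy -> week 4; Design -> week 1; Refactor -> week 3.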